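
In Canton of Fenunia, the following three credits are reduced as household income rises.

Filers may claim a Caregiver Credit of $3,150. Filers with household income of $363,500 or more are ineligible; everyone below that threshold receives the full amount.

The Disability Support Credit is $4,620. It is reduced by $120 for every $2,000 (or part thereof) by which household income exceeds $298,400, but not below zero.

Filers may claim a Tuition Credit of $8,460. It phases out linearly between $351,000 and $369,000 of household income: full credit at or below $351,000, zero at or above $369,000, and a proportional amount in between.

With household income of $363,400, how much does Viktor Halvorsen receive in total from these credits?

$6,442

Caregiver Credit: $363,400 is below the $363,500 cutoff, so the full $3,150 applies.
Disability Support Credit: income exceeds $298,400 by $65,000, which is 33 full-or-partial $2,000 increments; reduction = 33 × $120 = $3,960, leaving $660.
Tuition Credit: $363,400 is $12,400 into a $18,000 phase-out range, leaving 5,600/18,000 of the credit: $8,460 × 5,600/18,000 = $2,632.
Total: $3,150 + $660 + $2,632 = $6,442.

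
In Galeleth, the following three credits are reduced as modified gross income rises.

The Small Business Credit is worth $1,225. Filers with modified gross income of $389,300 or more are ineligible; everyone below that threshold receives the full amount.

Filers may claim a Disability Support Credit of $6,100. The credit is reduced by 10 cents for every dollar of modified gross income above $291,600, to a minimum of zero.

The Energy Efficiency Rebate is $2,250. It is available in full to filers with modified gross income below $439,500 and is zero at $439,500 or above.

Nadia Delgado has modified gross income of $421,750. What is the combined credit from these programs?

Small Business Credit: $421,750 meets or exceeds the $389,300 cutoff, so the credit is $0.
Disability Support Credit: 10% of the $130,150 excess over $291,600 is $13,015 ≥ base, so the credit is $0.
Energy Efficiency Rebate: $421,750 is below the $439,500 cutoff, so the full $2,250 applies.
Total: $0 + $0 + $2,250 = $2,250.

$2,250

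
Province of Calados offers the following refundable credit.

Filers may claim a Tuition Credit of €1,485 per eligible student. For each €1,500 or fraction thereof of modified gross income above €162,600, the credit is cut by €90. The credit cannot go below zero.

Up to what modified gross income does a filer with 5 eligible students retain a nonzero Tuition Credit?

€285,600

Full credit = 5 × €1,485 = €7,425.
After 82 increments the reduction is 82 × €90 = €7,380, leaving €45; one more increment wipes it out. Increment 82 ends at excess 82 × €1,500 = €123,000, so the highest qualifying income is €162,600 + €123,000 = €285,600.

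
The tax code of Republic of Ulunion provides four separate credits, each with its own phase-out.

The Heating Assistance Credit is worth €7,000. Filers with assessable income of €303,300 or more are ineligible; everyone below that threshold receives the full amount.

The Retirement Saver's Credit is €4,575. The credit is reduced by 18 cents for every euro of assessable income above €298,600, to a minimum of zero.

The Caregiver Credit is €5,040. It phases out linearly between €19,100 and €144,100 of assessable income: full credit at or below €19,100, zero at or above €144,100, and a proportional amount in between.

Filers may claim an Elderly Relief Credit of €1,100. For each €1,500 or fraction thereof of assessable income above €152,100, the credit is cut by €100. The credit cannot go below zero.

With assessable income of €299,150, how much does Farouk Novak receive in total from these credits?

Heating Assistance Credit: €299,150 is below the €303,300 cutoff, so the full €7,000 applies.
Retirement Saver's Credit: 18% of the €550 excess over €298,600 is €99; credit = €4,575 − €99 = €4,476.
Caregiver Credit: €299,150 is at or above €144,100, so the credit is €0.
Elderly Relief Credit: income exceeds €152,100 by €147,050 → 99 increments × €100 = €9,900 ≥ base, so the credit is €0.
Total: €7,000 + €4,476 + €0 + €0 = €11,476.

€11,476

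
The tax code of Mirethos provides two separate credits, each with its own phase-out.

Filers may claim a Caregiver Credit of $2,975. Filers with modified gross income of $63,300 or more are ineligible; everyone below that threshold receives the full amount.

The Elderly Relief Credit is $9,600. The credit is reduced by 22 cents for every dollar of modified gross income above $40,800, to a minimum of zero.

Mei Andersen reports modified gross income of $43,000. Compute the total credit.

Caregiver Credit: $43,000 is below the $63,300 cutoff, so the full $2,975 applies.
Elderly Relief Credit: 22% of the $2,200 excess over $40,800 is $484; credit = $9,600 − $484 = $9,116.
Total: $2,975 + $9,116 = $12,091.

$12,091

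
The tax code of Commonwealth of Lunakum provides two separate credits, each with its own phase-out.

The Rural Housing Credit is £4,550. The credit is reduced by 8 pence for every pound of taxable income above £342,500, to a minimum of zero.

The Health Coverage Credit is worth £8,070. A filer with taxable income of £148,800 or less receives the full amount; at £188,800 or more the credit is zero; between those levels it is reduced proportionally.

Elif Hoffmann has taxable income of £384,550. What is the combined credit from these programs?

Rural Housing Credit: 8% of the £42,050 excess over £342,500 is £3,364; credit = £4,550 − £3,364 = £1,186.
Health Coverage Credit: £384,550 is at or above £188,800, so the credit is £0.
Total: £1,186 + £0 = £1,186.

£1,186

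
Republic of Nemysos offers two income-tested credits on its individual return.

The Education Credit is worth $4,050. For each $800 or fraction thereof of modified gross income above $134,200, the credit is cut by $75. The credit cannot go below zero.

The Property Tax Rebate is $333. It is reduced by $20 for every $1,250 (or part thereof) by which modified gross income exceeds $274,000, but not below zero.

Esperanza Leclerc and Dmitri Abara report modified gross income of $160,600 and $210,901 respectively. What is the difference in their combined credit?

Esperanza ($160,600): Education Credit: income exceeds $134,200 by $26,400, which is 33 full-or-partial $800 increments; reduction = 33 × $75 = $2,475, leaving $1,575. Property Tax Rebate: $160,600 is at or below the $274,000 threshold, so the full $333 applies. total $1,575 + $333 = $1,908
Dmitri ($210,901): Education Credit: income exceeds $134,200 by $76,701 → 96 increments × $75 = $7,200 ≥ base, so the credit is $0. Property Tax Rebate: $210,901 is at or below the $274,000 threshold, so the full $333 applies. total $0 + $333 = $333
Difference: |$1,908 − $333| = $1,575.

$1,575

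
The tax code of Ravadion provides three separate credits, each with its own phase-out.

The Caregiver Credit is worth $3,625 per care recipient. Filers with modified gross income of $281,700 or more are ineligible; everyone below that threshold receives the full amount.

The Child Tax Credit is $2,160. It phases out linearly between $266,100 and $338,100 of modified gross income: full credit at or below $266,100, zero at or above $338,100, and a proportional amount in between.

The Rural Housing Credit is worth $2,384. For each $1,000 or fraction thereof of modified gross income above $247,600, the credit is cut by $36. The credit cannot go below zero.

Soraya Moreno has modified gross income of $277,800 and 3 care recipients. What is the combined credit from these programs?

Caregiver Credit: base = 3 × $3,625 = $10,875. $277,800 is below the $281,700 cutoff, so the full $10,875 applies.
Child Tax Credit: $277,800 is $11,700 into a $72,000 phase-out range, leaving 60,300/72,000 of the credit: $2,160 × 60,300/72,000 = $1,809.
Rural Housing Credit: income exceeds $247,600 by $30,200, which is 31 full-or-partial $1,000 increments; reduction = 31 × $36 = $1,116, leaving $1,268.
Total: $10,875 + $1,809 + $1,268 = $13,952.

$13,952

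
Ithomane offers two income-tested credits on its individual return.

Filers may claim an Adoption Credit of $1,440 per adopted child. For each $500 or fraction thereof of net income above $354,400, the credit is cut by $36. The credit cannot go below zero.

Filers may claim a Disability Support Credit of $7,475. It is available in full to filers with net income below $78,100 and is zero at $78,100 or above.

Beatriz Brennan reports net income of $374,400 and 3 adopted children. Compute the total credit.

Adoption Credit: base = 3 × $1,440 = $4,320. income exceeds $354,400 by $20,000, which is 40 full-or-partial $500 increments; reduction = 40 × $36 = $1,440, leaving $2,880.
Disability Support Credit: $374,400 meets or exceeds the $78,100 cutoff, so the credit is $0.
Total: $2,880 + $0 = $2,880.

$2,880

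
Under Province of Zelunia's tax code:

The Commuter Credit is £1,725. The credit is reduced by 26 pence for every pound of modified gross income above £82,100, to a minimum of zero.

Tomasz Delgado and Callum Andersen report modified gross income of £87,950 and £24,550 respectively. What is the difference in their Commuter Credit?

Tomasz (£87,950): Commuter Credit: 26% of the £5,850 excess over £82,100 is £1,521; credit = £1,725 − £1,521 = £204.
Callum (£24,550): Commuter Credit: £24,550 is at or below the £82,100 threshold, so the full £1,725 applies.
Difference: |£204 − £1,725| = £1,521.

£1,521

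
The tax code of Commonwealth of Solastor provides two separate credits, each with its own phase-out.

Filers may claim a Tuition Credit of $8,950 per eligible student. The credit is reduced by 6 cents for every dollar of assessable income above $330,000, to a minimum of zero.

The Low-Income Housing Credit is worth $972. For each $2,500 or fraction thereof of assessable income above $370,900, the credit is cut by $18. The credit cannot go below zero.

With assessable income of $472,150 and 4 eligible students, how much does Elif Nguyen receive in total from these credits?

Tuition Credit: base = 4 × $8,950 = $35,800. 6% of the $142,150 excess over $330,000 is $8,529; credit = $35,800 − $8,529 = $27,271.
Low-Income Housing Credit: income exceeds $370,900 by $101,250, which is 41 full-or-partial $2,500 increments; reduction = 41 × $18 = $738, leaving $234.
Total: $27,271 + $234 = $27,505.

$27,505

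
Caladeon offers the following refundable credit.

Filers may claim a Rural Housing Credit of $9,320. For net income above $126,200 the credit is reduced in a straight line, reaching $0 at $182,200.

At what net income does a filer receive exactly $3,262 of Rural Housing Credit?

$162,600

$3,262 is 3,262/9,320 of the full $9,320, so 6,058/9,320 of the $56,000 range has been used: income = $126,200 + $56,000 × 6,058/9,320 = $162,600.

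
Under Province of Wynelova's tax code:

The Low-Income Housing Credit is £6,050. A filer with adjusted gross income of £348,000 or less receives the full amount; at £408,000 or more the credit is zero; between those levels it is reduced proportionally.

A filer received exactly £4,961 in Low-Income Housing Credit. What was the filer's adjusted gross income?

£4,961 is 4,961/6,050 of the full £6,050, so 1,089/6,050 of the £60,000 range has been used: income = £348,000 + £60,000 × 1,089/6,050 = £358,800.

£358,800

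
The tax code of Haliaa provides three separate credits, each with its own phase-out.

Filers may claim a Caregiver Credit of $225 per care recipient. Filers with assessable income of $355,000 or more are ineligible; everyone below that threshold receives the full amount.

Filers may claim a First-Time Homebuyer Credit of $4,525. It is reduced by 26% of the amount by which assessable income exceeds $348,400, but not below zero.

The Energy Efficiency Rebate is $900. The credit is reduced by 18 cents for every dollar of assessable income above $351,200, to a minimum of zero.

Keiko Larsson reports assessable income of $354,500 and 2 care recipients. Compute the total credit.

Caregiver Credit: base = 2 × $225 = $450. $354,500 is below the $355,000 cutoff, so the full $450 applies.
First-Time Homebuyer Credit: 26% of the $6,100 excess over $348,400 is $1,586; credit = $4,525 − $1,586 = $2,939.
Energy Efficiency Rebate: 18% of the $3,300 excess over $351,200 is $594; credit = $900 − $594 = $306.
Total: $450 + $2,939 + $306 = $3,695.

$3,695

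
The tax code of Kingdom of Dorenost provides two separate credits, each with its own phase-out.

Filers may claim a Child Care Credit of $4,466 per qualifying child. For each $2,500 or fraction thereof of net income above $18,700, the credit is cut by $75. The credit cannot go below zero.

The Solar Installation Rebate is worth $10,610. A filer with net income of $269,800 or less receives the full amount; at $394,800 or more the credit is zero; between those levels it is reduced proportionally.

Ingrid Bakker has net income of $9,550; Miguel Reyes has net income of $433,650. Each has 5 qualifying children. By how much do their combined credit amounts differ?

Ingrid ($9,550): Child Care Credit: base = 5 × $4,466 = $22,330. $9,550 is at or below the $18,700 threshold, so the full $22,330 applies. Solar Installation Rebate: $9,550 is at or below the $269,800 threshold, so the full $10,610 applies. total $22,330 + $10,610 = $32,940
Miguel ($433,650): Child Care Credit: base = 5 × $4,466 = $22,330. income exceeds $18,700 by $414,950, which is 166 full-or-partial $2,500 increments; reduction = 166 × $75 = $12,450, leaving $9,880. Solar Installation Rebate: $433,650 is at or above $394,800, so the credit is $0. total $9,880 + $0 = $9,880
Difference: |$32,940 − $9,880| = $23,060.

$23,060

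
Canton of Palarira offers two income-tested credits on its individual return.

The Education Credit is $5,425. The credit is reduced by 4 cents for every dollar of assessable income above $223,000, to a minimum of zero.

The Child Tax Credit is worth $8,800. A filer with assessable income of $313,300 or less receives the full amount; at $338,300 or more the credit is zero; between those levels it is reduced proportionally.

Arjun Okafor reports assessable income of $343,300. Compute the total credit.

Education Credit: 4% of the $120,300 excess over $223,000 is $4,812; credit = $5,425 − $4,812 = $613.
Child Tax Credit: $343,300 is at or above $338,300, so the credit is $0.
Total: $613 + $0 = $613.

$613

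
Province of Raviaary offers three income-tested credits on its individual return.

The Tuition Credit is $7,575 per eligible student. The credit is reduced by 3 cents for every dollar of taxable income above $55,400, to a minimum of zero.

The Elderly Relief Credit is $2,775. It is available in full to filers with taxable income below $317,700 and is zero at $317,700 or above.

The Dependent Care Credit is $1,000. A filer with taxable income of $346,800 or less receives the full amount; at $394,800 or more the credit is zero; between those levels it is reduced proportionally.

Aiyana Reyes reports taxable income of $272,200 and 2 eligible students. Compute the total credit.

$12,421

Tuition Credit: base = 2 × $7,575 = $15,150. 3% of the $216,800 excess over $55,400 is $6,504; credit = $15,150 − $6,504 = $8,646.
Elderly Relief Credit: $272,200 is below the $317,700 cutoff, so the full $2,775 applies.
Dependent Care Credit: $272,200 is at or below the $346,800 threshold, so the full $1,000 applies.
Total: $8,646 + $2,775 + $1,000 = $12,421.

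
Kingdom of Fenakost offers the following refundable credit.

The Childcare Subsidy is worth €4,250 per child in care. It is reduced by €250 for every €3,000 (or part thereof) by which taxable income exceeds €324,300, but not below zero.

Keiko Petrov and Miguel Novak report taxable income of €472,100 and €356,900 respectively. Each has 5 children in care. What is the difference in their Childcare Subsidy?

€9,750

Keiko (€472,100): Childcare Subsidy: base = 5 × €4,250 = €21,250. income exceeds €324,300 by €147,800, which is 50 full-or-partial €3,000 increments; reduction = 50 × €250 = €12,500, leaving €8,750.
Miguel (€356,900): Childcare Subsidy: base = 5 × €4,250 = €21,250. income exceeds €324,300 by €32,600, which is 11 full-or-partial €3,000 increments; reduction = 11 × €250 = €2,750, leaving €18,500.
Difference: |€8,750 − €18,500| = €9,750.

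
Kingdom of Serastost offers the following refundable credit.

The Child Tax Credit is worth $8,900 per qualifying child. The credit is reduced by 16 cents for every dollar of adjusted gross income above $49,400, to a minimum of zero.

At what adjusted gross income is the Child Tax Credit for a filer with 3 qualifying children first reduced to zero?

Full credit = 3 × $8,900 = $26,700.
The credit falls by 16% of each dollar above $49,400, so it reaches zero when the excess is $26,700 / 16% = $166,875: income = $49,400 + $166,875 = $216,275.

$216,275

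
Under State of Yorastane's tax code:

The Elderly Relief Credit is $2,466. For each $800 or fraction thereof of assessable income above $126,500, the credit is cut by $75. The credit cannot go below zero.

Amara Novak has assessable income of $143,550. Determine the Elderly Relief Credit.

$816

Elderly Relief Credit: income exceeds $126,500 by $17,050, which is 22 full-or-partial $800 increments; reduction = 22 × $75 = $1,650, leaving $816.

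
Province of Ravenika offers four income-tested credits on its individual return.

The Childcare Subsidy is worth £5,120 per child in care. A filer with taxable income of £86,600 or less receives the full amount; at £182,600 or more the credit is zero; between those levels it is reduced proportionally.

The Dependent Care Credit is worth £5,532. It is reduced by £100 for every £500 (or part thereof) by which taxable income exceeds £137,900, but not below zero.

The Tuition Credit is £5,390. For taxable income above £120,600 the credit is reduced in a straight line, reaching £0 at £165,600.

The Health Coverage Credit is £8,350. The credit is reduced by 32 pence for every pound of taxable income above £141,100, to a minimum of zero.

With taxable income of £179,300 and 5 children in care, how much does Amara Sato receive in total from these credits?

Childcare Subsidy: base = 5 × £5,120 = £25,600. £179,300 is £92,700 into a £96,000 phase-out range, leaving 3,300/96,000 of the credit: £25,600 × 3,300/96,000 = £880.
Dependent Care Credit: income exceeds £137,900 by £41,400 → 83 increments × £100 = £8,300 ≥ base, so the credit is £0.
Tuition Credit: £179,300 is at or above £165,600, so the credit is £0.
Health Coverage Credit: 32% of the £38,200 excess over £141,100 is £12,224 ≥ base, so the credit is £0.
Total: £880 + £0 + £0 + £0 = £880.

£880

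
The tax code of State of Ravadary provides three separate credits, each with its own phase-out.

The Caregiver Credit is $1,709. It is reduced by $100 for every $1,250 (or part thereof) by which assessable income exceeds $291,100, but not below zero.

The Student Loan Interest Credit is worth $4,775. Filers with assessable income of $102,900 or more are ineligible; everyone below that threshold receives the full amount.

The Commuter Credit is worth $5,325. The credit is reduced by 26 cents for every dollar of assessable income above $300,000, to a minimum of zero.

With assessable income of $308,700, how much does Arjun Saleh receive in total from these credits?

Caregiver Credit: income exceeds $291,100 by $17,600, which is 15 full-or-partial $1,250 increments; reduction = 15 × $100 = $1,500, leaving $209.
Student Loan Interest Credit: $308,700 meets or exceeds the $102,900 cutoff, so the credit is $0.
Commuter Credit: 26% of the $8,700 excess over $300,000 is $2,262; credit = $5,325 − $2,262 = $3,063.
Total: $209 + $0 + $3,063 = $3,272.

$3,272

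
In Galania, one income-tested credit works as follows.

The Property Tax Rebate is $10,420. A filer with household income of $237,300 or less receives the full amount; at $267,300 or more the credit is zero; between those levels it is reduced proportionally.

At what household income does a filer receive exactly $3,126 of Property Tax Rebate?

$258,300

$3,126 is 3,126/10,420 of the full $10,420, so 7,294/10,420 of the $30,000 range has been used: income = $237,300 + $30,000 × 7,294/10,420 = $258,300.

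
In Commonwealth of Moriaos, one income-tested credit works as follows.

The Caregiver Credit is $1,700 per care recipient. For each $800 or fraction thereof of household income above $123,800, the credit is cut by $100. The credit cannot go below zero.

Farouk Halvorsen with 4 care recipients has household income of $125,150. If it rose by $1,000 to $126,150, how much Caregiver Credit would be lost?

$100

At $125,150 — base = 4 × $1,700 = $6,800. income exceeds $123,800 by $1,350, which is 2 full-or-partial $800 increments; reduction = 2 × $100 = $200, leaving $6,600.
At $126,150 — base = 4 × $1,700 = $6,800. income exceeds $123,800 by $2,350, which is 3 full-or-partial $800 increments; reduction = 3 × $100 = $300, leaving $6,500.
Lost: $6,600 − $6,500 = $100.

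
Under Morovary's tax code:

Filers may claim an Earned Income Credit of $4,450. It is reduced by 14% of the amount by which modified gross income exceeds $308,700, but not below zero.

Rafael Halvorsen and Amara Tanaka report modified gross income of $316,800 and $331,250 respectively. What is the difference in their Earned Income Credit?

$2,023

Rafael ($316,800): Earned Income Credit: 14% of the $8,100 excess over $308,700 is $1,134; credit = $4,450 − $1,134 = $3,316.
Amara ($331,250): Earned Income Credit: 14% of the $22,550 excess over $308,700 is $3,157; credit = $4,450 − $3,157 = $1,293.
Difference: |$3,316 − $1,293| = $2,023.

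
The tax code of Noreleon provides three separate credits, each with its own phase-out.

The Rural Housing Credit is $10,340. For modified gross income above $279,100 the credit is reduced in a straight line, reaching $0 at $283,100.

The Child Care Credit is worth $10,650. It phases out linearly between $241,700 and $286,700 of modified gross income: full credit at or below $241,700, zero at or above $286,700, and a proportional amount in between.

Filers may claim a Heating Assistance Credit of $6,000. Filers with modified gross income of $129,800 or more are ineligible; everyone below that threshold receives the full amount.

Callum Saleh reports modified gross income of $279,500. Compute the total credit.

$11,010

Rural Housing Credit: $279,500 is $400 into a $4,000 phase-out range, leaving 3,600/4,000 of the credit: $10,340 × 3,600/4,000 = $9,306.
Child Care Credit: $279,500 is $37,800 into a $45,000 phase-out range, leaving 7,200/45,000 of the credit: $10,650 × 7,200/45,000 = $1,704.
Heating Assistance Credit: $279,500 meets or exceeds the $129,800 cutoff, so the credit is $0.
Total: $9,306 + $1,704 + $0 = $11,010.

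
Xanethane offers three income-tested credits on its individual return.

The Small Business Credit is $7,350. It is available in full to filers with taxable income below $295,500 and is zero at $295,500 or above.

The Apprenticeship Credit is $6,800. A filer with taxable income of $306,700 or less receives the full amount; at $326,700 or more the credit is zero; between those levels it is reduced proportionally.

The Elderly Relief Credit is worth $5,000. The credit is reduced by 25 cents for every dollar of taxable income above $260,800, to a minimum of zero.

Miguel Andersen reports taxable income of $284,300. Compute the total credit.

$14,150

Small Business Credit: $284,300 is below the $295,500 cutoff, so the full $7,350 applies.
Apprenticeship Credit: $284,300 is at or below the $306,700 threshold, so the full $6,800 applies.
Elderly Relief Credit: 25% of the $23,500 excess over $260,800 is $5,875 ≥ base, so the credit is $0.
Total: $7,350 + $6,800 + $0 = $14,150.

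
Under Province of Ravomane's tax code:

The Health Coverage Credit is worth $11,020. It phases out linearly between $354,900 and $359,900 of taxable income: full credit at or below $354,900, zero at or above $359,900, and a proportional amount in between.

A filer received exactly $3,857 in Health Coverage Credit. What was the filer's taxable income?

$3,857 is 3,857/11,020 of the full $11,020, so 7,163/11,020 of the $5,000 range has been used: income = $354,900 + $5,000 × 7,163/11,020 = $358,150.

$358,150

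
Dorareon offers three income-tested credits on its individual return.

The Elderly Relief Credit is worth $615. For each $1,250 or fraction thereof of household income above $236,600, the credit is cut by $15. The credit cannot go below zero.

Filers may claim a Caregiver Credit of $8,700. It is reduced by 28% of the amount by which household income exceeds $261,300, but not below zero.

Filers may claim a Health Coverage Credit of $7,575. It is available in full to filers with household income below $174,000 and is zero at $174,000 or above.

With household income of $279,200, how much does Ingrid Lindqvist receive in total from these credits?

Elderly Relief Credit: income exceeds $236,600 by $42,600, which is 35 full-or-partial $1,250 increments; reduction = 35 × $15 = $525, leaving $90.
Caregiver Credit: 28% of the $17,900 excess over $261,300 is $5,012; credit = $8,700 − $5,012 = $3,688.
Health Coverage Credit: $279,200 meets or exceeds the $174,000 cutoff, so the credit is $0.
Total: $90 + $3,688 + $0 = $3,778.

$3,778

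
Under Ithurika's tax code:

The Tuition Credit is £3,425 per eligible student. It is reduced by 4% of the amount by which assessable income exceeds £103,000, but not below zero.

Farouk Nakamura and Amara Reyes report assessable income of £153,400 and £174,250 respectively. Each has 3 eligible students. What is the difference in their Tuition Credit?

Farouk (£153,400): Tuition Credit: base = 3 × £3,425 = £10,275. 4% of the £50,400 excess over £103,000 is £2,016; credit = £10,275 − £2,016 = £8,259.
Amara (£174,250): Tuition Credit: base = 3 × £3,425 = £10,275. 4% of the £71,250 excess over £103,000 is £2,850; credit = £10,275 − £2,850 = £7,425.
Difference: |£8,259 − £7,425| = £834.

£834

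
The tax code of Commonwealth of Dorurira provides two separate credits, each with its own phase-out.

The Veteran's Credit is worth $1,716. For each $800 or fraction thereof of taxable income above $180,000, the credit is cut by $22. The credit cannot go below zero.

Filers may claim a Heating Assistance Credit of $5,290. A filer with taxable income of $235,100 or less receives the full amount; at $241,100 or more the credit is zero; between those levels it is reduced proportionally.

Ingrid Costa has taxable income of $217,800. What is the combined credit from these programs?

$5,950

Veteran's Credit: income exceeds $180,000 by $37,800, which is 48 full-or-partial $800 increments; reduction = 48 × $22 = $1,056, leaving $660.
Heating Assistance Credit: $217,800 is at or below the $235,100 threshold, so the full $5,290 applies.
Total: $660 + $5,290 = $5,950.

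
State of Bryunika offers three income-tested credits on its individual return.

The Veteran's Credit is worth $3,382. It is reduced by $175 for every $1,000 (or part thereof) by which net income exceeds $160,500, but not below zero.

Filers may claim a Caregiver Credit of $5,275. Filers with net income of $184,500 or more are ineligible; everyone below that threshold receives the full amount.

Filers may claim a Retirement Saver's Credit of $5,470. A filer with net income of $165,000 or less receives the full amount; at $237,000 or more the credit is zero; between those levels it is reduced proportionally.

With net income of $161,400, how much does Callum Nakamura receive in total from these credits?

Veteran's Credit: income exceeds $160,500 by $900, which is 1 full-or-partial $1,000 increment; reduction = 1 × $175 = $175, leaving $3,207.
Caregiver Credit: $161,400 is below the $184,500 cutoff, so the full $5,275 applies.
Retirement Saver's Credit: $161,400 is at or below the $165,000 threshold, so the full $5,470 applies.
Total: $3,207 + $5,275 + $5,470 = $13,952.

$13,952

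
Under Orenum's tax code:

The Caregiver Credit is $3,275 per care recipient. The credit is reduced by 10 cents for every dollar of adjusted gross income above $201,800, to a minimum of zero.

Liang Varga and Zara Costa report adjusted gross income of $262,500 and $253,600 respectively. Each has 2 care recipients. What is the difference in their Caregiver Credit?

$890

Liang ($262,500): Caregiver Credit: base = 2 × $3,275 = $6,550. 10% of the $60,700 excess over $201,800 is $6,070; credit = $6,550 − $6,070 = $480.
Zara ($253,600): Caregiver Credit: base = 2 × $3,275 = $6,550. 10% of the $51,800 excess over $201,800 is $5,180; credit = $6,550 − $5,180 = $1,370.
Difference: |$480 − $1,370| = $890.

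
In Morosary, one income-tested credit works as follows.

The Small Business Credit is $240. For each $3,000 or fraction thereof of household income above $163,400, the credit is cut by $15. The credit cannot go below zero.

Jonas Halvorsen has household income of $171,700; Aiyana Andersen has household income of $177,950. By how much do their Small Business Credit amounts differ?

Jonas ($171,700): Small Business Credit: income exceeds $163,400 by $8,300, which is 3 full-or-partial $3,000 increments; reduction = 3 × $15 = $45, leaving $195.
Aiyana ($177,950): Small Business Credit: income exceeds $163,400 by $14,550, which is 5 full-or-partial $3,000 increments; reduction = 5 × $15 = $75, leaving $165.
Difference: |$195 − $165| = $30.

$30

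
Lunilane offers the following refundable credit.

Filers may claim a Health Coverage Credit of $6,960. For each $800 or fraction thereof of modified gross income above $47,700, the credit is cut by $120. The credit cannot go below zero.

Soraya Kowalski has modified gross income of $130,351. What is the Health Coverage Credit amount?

Health Coverage Credit: income exceeds $47,700 by $82,651 → 104 increments × $120 = $12,480 ≥ base, so the credit is $0.

$0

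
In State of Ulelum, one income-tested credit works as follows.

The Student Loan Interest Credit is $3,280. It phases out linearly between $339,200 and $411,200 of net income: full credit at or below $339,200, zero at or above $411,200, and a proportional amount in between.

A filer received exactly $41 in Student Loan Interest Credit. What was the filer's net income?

$41 is 41/3,280 of the full $3,280, so 3,239/3,280 of the $72,000 range has been used: income = $339,200 + $72,000 × 3,239/3,280 = $410,300.

$410,300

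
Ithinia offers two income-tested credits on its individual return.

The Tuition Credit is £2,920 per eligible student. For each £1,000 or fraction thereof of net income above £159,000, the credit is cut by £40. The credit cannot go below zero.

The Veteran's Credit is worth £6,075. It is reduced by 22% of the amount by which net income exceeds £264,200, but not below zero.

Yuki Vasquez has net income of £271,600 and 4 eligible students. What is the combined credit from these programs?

Tuition Credit: base = 4 × £2,920 = £11,680. income exceeds £159,000 by £112,600, which is 113 full-or-partial £1,000 increments; reduction = 113 × £40 = £4,520, leaving £7,160.
Veteran's Credit: 22% of the £7,400 excess over £264,200 is £1,628; credit = £6,075 − £1,628 = £4,447.
Total: £7,160 + £4,447 = £11,607.

£11,607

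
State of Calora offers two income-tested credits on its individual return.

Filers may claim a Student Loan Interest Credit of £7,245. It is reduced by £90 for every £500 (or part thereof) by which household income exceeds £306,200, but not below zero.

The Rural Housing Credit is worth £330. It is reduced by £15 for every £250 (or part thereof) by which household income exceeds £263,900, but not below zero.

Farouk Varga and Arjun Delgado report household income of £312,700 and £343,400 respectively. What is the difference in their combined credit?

£5,580

Farouk (£312,700): Student Loan Interest Credit: income exceeds £306,200 by £6,500, which is 13 full-or-partial £500 increments; reduction = 13 × £90 = £1,170, leaving £6,075. Rural Housing Credit: income exceeds £263,900 by £48,800 → 196 increments × £15 = £2,940 ≥ base, so the credit is £0. total £6,075 + £0 = £6,075
Arjun (£343,400): Student Loan Interest Credit: income exceeds £306,200 by £37,200, which is 75 full-or-partial £500 increments; reduction = 75 × £90 = £6,750, leaving £495. Rural Housing Credit: income exceeds £263,900 by £79,500 → 318 increments × £15 = £4,770 ≥ base, so the credit is £0. total £495 + £0 = £495
Difference: |£6,075 − £495| = £5,580.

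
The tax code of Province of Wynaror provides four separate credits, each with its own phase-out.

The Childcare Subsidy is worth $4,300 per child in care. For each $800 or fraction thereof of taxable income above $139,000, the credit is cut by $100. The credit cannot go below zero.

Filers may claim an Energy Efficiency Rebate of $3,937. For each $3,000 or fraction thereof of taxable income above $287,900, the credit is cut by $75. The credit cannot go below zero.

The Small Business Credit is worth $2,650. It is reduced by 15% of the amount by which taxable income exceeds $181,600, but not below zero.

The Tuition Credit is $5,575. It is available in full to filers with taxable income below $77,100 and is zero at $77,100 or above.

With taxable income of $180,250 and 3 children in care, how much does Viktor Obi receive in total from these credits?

$14,287

Childcare Subsidy: base = 3 × $4,300 = $12,900. income exceeds $139,000 by $41,250, which is 52 full-or-partial $800 increments; reduction = 52 × $100 = $5,200, leaving $7,700.
Energy Efficiency Rebate: $180,250 is at or below the $287,900 threshold, so the full $3,937 applies.
Small Business Credit: $180,250 is at or below the $181,600 threshold, so the full $2,650 applies.
Tuition Credit: $180,250 meets or exceeds the $77,100 cutoff, so the credit is $0.
Total: $7,700 + $3,937 + $2,650 + $0 = $14,287.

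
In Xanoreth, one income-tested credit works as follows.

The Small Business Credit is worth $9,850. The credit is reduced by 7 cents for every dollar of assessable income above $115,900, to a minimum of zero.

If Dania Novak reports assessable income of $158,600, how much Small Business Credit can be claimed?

$6,861

Small Business Credit: 7% of the $42,700 excess over $115,900 is $2,989; credit = $9,850 − $2,989 = $6,861.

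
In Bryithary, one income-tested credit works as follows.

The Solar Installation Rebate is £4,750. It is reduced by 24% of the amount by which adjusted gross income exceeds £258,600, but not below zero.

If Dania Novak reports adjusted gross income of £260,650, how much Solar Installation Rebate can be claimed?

£4,258

Solar Installation Rebate: 24% of the £2,050 excess over £258,600 is £492; credit = £4,750 − £492 = £4,258.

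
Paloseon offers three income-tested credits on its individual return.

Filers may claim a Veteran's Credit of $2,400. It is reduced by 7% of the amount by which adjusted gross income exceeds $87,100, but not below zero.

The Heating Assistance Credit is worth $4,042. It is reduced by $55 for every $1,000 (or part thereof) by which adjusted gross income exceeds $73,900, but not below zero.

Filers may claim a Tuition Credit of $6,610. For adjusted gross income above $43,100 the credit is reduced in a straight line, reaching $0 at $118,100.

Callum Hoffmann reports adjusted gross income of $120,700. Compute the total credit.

$1,505

Veteran's Credit: 7% of the $33,600 excess over $87,100 is $2,352; credit = $2,400 − $2,352 = $48.
Heating Assistance Credit: income exceeds $73,900 by $46,800, which is 47 full-or-partial $1,000 increments; reduction = 47 × $55 = $2,585, leaving $1,457.
Tuition Credit: $120,700 is at or above $118,100, so the credit is $0.
Total: $48 + $1,457 + $0 = $1,505.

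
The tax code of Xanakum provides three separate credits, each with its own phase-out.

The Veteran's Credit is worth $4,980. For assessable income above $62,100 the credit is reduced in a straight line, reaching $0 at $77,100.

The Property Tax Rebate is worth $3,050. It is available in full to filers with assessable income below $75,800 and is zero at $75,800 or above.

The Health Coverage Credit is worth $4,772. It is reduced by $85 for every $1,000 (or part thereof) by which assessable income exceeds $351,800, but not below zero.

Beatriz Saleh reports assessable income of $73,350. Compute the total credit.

Veteran's Credit: $73,350 is $11,250 into a $15,000 phase-out range, leaving 3,750/15,000 of the credit: $4,980 × 3,750/15,000 = $1,245.
Property Tax Rebate: $73,350 is below the $75,800 cutoff, so the full $3,050 applies.
Health Coverage Credit: $73,350 is at or below the $351,800 threshold, so the full $4,772 applies.
Total: $1,245 + $3,050 + $4,772 = $9,067.

$9,067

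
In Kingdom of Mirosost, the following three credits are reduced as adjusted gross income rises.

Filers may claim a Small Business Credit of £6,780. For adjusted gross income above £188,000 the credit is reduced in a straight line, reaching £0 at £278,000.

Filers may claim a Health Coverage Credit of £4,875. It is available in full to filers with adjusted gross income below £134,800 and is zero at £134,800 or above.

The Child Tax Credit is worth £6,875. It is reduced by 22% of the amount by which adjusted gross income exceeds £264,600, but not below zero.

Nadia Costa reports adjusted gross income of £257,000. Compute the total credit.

Small Business Credit: £257,000 is £69,000 into a £90,000 phase-out range, leaving 21,000/90,000 of the credit: £6,780 × 21,000/90,000 = £1,582.
Health Coverage Credit: £257,000 meets or exceeds the £134,800 cutoff, so the credit is £0.
Child Tax Credit: £257,000 is at or below the £264,600 threshold, so the full £6,875 applies.
Total: £1,582 + £0 + £6,875 = £8,457.

£8,457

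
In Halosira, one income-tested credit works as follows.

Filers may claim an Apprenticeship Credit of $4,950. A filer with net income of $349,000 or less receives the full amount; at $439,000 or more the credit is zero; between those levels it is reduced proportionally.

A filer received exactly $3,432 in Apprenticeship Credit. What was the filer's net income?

$376,600

$3,432 is 3,432/4,950 of the full $4,950, so 1,518/4,950 of the $90,000 range has been used: income = $349,000 + $90,000 × 1,518/4,950 = $376,600.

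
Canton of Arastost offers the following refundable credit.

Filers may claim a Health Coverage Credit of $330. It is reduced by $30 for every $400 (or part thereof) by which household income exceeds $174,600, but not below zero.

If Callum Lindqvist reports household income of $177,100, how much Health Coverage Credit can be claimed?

Health Coverage Credit: income exceeds $174,600 by $2,500, which is 7 full-or-partial $400 increments; reduction = 7 × $30 = $210, leaving $120.

$120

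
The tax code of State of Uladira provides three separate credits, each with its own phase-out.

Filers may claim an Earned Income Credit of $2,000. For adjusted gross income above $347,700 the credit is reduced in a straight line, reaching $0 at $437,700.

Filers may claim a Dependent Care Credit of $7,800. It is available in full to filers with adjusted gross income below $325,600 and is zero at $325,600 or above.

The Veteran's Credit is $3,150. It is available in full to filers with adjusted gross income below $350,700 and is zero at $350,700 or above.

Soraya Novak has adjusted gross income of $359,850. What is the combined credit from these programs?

Earned Income Credit: $359,850 is $12,150 into a $90,000 phase-out range, leaving 77,850/90,000 of the credit: $2,000 × 77,850/90,000 = $1,730.
Dependent Care Credit: $359,850 meets or exceeds the $325,600 cutoff, so the credit is $0.
Veteran's Credit: $359,850 meets or exceeds the $350,700 cutoff, so the credit is $0.
Total: $1,730 + $0 + $0 = $1,730.

$1,730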